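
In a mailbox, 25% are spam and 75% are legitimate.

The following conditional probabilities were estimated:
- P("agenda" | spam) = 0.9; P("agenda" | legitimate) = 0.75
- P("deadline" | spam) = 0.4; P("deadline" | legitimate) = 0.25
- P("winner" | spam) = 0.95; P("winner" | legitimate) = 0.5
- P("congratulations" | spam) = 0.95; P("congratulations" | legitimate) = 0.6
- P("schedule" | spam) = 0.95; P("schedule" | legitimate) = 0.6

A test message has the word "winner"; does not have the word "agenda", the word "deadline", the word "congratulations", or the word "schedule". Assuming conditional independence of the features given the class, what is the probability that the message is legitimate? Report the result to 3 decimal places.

spam: 0.25 × (1−0.9) × (1−0.4) × 0.95 × (1−0.95) × (1−0.95) = 0.000035625
legitimate: 0.75 × (1−0.75) × (1−0.25) × 0.5 × (1−0.6) × (1−0.6) = 0.01125
P(legitimate | x) = 0.01125 / 0.011285625 ≈ 0.997

0.997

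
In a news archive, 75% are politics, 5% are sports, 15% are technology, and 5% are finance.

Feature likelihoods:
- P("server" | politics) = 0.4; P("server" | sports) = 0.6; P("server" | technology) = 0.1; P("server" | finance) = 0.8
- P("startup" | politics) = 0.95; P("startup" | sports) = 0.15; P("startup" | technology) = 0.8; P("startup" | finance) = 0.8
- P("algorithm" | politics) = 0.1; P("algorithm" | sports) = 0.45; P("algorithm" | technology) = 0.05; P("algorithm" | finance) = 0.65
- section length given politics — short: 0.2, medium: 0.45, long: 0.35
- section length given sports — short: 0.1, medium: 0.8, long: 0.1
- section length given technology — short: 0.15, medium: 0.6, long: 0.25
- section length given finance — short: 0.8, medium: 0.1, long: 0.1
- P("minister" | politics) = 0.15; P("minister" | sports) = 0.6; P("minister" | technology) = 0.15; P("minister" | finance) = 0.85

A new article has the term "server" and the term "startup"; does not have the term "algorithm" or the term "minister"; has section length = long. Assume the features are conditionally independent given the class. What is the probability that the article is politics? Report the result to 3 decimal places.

politics: 0.75 × 0.4 × 0.95 × (1−0.1) × 0.35 × (1−0.15) = 0.07630875
sports: 0.05 × 0.6 × 0.15 × (1−0.45) × 0.1 × (1−0.6) = 0.000099
technology: 0.15 × 0.1 × 0.8 × (1−0.05) × 0.25 × (1−0.15) = 0.0024225
finance: 0.05 × 0.8 × 0.8 × (1−0.65) × 0.1 × (1−0.85) = 0.000168
P(politics | x) = 0.07630875 / 0.07899825 ≈ 0.966

0.966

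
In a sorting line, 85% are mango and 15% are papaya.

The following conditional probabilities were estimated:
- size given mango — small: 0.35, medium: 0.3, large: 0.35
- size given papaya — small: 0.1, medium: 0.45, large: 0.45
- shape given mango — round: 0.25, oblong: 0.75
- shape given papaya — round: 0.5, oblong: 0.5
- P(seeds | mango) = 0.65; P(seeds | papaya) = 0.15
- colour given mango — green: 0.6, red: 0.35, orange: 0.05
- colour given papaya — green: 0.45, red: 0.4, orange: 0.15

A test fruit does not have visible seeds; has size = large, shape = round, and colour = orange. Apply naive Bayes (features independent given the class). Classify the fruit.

papaya

mango: 0.85 × 0.35 × 0.25 × (1−0.65) × 0.05 = 0.0013015625
papaya: 0.15 × 0.45 × 0.5 × (1−0.15) × 0.15 = 0.004303125
Highest score → papaya.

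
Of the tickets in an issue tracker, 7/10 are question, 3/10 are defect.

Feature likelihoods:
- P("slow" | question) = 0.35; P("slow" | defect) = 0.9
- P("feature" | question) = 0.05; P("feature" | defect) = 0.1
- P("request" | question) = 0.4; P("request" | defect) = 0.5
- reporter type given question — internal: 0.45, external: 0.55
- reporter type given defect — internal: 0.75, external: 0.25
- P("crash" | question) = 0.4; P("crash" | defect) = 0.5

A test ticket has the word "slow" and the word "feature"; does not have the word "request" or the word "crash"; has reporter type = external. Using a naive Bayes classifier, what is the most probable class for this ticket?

question

question: 0.7 × 0.35 × 0.05 × (1−0.4) × 0.55 × (1−0.4) = 0.0024255
defect: 0.3 × 0.9 × 0.1 × (1−0.5) × 0.25 × (1−0.5) = 0.0016875
Highest score → question.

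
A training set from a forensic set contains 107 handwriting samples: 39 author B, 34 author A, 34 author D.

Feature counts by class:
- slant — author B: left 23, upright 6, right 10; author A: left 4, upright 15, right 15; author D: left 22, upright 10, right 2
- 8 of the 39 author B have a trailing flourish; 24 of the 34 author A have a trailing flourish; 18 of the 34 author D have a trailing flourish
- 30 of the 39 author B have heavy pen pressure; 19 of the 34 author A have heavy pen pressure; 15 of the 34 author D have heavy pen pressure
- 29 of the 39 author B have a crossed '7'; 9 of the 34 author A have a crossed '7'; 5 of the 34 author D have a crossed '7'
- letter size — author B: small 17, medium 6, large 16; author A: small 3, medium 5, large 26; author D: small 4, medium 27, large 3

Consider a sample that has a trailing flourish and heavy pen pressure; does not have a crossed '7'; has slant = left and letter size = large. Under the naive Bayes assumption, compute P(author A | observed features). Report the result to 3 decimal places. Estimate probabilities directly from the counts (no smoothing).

author B: (39/107) × (23/39) × (8/39) × (30/39) × (10/39) × (16/39) ≈ 0.00356793
author A: (34/107) × (4/34) × (24/34) × (19/34) × (25/34) × (26/34) ≈ 0.00829161
author D: (34/107) × (22/34) × (18/34) × (15/34) × (29/34) × (3/34) ≈ 0.00361415
P(author A | x) = 0.00829161 / 0.01547369 ≈ 0.536

0.536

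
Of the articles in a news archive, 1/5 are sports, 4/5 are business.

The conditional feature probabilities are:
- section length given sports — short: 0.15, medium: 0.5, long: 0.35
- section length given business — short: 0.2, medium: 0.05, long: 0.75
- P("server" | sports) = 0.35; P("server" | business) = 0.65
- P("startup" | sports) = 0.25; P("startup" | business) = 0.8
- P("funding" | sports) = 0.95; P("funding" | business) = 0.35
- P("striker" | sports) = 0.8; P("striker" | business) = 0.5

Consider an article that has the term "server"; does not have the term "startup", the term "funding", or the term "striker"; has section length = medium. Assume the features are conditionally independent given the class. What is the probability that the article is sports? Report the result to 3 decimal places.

sports: 0.2 × 0.5 × 0.35 × (1−0.25) × (1−0.95) × (1−0.8) = 0.0002625
business: 0.8 × 0.05 × 0.65 × (1−0.8) × (1−0.35) × (1−0.5) = 0.00169
P(sports | x) = 0.0002625 / 0.0019525 ≈ 0.134

0.134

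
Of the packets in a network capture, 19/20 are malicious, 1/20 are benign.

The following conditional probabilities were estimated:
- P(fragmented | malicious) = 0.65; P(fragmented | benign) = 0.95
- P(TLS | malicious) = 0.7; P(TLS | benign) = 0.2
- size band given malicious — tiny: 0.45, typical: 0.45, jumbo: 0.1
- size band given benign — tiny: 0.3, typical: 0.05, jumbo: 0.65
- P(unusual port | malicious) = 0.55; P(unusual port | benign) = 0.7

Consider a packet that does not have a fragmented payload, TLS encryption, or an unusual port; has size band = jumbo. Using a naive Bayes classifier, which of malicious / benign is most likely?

malicious: 0.95 × (1−0.65) × (1−0.7) × 0.1 × (1−0.55) = 0.00448875
benign: 0.05 × (1−0.95) × (1−0.2) × 0.65 × (1−0.7) = 0.00039
Highest score → malicious.

malicious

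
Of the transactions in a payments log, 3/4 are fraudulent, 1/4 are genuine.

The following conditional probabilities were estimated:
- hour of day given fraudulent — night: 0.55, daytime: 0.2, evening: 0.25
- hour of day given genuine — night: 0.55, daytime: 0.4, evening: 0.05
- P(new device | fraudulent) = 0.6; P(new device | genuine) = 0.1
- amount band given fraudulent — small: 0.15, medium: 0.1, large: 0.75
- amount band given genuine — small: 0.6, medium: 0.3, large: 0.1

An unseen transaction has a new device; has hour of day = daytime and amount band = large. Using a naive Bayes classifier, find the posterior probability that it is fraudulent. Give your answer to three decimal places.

fraudulent: 0.75 × 0.2 × 0.6 × 0.75 = 0.0675
genuine: 0.25 × 0.4 × 0.1 × 0.1 = 0.001
P(fraudulent | x) = 0.0675 / 0.0685 ≈ 0.985

0.985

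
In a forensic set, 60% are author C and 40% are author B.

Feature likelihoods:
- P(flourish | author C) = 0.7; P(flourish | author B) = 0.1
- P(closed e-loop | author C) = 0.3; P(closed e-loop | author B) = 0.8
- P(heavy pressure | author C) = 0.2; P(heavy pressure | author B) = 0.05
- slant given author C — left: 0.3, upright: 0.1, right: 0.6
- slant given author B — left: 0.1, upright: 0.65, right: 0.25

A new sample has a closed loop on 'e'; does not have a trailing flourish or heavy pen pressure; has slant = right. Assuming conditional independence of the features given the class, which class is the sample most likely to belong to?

author B

author C: 0.6 × (1−0.7) × 0.3 × (1−0.2) × 0.6 = 0.02592
author B: 0.4 × (1−0.1) × 0.8 × (1−0.05) × 0.25 = 0.0684
Highest score → author B.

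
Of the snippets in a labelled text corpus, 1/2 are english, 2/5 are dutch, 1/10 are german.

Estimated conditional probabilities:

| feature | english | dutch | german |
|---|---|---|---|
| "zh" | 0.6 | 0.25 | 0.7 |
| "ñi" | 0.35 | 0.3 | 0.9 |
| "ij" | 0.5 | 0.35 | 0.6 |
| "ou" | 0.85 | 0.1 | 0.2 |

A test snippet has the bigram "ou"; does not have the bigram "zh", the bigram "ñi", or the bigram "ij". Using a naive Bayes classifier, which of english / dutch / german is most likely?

english: 0.5 × (1−0.6) × (1−0.35) × (1−0.5) × 0.85 = 0.05525
dutch: 0.4 × (1−0.25) × (1−0.3) × (1−0.35) × 0.1 = 0.01365
german: 0.1 × (1−0.7) × (1−0.9) × (1−0.6) × 0.2 = 0.00024
Highest score → english.

english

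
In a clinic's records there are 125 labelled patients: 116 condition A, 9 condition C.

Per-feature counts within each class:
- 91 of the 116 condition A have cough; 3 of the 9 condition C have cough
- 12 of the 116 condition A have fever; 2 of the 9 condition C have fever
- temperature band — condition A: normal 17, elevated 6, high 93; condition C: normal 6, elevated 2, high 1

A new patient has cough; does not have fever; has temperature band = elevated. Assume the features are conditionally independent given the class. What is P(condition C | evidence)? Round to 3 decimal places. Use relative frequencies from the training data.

condition A: (116/125) × (91/116) × (104/116) × (6/116) ≈ 0.0337598
condition C: (9/125) × (3/9) × (7/9) × (2/9) ≈ 0.00414815
P(condition C | x) = 0.00414815 / 0.03790795 ≈ 0.109

0.109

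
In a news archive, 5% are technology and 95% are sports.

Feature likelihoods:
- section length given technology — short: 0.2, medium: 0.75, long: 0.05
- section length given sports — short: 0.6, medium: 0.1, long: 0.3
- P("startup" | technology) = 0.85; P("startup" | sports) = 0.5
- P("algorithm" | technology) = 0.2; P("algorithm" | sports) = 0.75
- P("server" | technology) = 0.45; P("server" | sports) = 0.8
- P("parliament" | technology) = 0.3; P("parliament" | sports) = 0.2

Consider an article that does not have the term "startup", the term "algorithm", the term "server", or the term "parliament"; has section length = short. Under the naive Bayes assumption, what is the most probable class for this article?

technology: 0.05 × 0.2 × (1−0.85) × (1−0.2) × (1−0.45) × (1−0.3) = 0.000462
sports: 0.95 × 0.6 × (1−0.5) × (1−0.75) × (1−0.8) × (1−0.2) = 0.0114
Highest score → sports.

sports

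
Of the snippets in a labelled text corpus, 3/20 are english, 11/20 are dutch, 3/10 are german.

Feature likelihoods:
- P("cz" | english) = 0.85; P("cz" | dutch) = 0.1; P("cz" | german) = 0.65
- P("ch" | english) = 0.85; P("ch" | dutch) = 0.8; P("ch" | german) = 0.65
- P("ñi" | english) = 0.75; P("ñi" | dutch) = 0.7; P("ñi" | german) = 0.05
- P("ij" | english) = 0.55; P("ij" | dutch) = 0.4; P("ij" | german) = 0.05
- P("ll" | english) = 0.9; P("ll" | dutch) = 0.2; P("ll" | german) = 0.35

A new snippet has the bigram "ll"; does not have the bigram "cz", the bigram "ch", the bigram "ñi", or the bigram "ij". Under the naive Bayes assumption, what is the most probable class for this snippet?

english: 0.15 × (1−0.85) × (1−0.85) × (1−0.75) × (1−0.55) × 0.9 = 0.00034171875
dutch: 0.55 × (1−0.1) × (1−0.8) × (1−0.7) × (1−0.4) × 0.2 = 0.003564
german: 0.3 × (1−0.65) × (1−0.65) × (1−0.05) × (1−0.05) × 0.35 = 0.01160840625
Highest score → german.

german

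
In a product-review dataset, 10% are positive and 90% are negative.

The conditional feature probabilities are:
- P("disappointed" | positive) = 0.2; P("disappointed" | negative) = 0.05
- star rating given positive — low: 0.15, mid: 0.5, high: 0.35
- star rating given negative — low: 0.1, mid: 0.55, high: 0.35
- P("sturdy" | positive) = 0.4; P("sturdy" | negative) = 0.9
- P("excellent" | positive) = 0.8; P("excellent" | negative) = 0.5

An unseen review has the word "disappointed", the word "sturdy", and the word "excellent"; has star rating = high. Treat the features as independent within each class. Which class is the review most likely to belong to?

negative

positive: 0.1 × 0.2 × 0.35 × 0.4 × 0.8 = 0.00224
negative: 0.9 × 0.05 × 0.35 × 0.9 × 0.5 = 0.0070875
Highest score → negative.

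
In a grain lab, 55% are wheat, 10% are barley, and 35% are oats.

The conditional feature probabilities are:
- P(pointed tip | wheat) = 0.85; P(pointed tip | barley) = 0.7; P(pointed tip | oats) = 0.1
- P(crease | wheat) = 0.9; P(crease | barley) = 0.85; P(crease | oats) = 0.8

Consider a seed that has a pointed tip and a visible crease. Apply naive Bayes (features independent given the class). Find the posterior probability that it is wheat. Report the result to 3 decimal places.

0.828

wheat: 0.55 × 0.85 × 0.9 = 0.42075
barley: 0.1 × 0.7 × 0.85 = 0.0595
oats: 0.35 × 0.1 × 0.8 = 0.028
P(wheat | x) = 0.42075 / 0.50825 ≈ 0.828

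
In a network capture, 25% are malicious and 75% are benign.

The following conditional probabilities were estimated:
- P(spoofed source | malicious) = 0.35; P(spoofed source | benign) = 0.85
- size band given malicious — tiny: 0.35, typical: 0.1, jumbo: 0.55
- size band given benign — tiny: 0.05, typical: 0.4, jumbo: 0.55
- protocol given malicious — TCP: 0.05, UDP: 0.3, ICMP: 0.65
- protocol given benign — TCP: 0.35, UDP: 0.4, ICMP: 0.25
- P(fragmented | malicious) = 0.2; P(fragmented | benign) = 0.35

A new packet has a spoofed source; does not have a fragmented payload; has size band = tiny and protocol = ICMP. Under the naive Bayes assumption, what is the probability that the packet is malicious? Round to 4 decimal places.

0.7546

malicious: 0.25 × 0.35 × 0.35 × 0.65 × (1−0.2) = 0.015925
benign: 0.75 × 0.85 × 0.05 × 0.25 × (1−0.35) = 0.0051796875
P(malicious | x) = 0.015925 / 0.0211046875 ≈ 0.7546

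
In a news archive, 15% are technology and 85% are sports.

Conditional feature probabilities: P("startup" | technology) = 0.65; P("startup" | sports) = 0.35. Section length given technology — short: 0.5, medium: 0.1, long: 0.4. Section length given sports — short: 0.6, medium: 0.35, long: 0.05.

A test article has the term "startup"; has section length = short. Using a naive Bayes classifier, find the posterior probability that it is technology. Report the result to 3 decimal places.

technology: 0.15 × 0.65 × 0.5 = 0.04875
sports: 0.85 × 0.35 × 0.6 = 0.1785
P(technology | x) = 0.04875 / 0.22725 ≈ 0.215

0.215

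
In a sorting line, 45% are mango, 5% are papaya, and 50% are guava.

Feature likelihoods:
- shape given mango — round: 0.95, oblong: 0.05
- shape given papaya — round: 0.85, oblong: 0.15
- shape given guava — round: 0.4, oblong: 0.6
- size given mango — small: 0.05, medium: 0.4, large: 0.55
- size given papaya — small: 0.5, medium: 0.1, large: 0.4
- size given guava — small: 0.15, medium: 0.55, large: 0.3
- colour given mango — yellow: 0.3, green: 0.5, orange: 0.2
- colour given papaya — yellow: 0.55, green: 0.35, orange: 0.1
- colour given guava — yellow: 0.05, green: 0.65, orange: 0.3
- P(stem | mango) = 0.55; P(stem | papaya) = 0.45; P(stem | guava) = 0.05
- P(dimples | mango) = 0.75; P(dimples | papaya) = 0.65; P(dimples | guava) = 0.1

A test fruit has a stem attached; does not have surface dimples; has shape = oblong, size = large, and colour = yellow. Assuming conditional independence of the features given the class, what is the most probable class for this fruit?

mango: 0.45 × 0.05 × 0.55 × 0.3 × 0.55 × (1−0.75) = 0.00051046875
papaya: 0.05 × 0.15 × 0.4 × 0.55 × 0.45 × (1−0.65) = 0.000259875
guava: 0.5 × 0.6 × 0.3 × 0.05 × 0.05 × (1−0.1) = 0.0002025
Highest score → mango.

mango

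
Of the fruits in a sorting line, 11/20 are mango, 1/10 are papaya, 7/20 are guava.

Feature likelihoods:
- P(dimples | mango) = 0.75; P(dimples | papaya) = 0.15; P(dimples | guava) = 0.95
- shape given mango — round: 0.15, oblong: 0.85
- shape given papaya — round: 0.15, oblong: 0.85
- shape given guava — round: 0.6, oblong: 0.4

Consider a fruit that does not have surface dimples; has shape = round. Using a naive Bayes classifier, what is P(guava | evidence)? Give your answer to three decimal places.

0.239

mango: 0.55 × (1−0.75) × 0.15 = 0.020625
papaya: 0.1 × (1−0.15) × 0.15 = 0.01275
guava: 0.35 × (1−0.95) × 0.6 = 0.0105
P(guava | x) = 0.0105 / 0.043875 ≈ 0.239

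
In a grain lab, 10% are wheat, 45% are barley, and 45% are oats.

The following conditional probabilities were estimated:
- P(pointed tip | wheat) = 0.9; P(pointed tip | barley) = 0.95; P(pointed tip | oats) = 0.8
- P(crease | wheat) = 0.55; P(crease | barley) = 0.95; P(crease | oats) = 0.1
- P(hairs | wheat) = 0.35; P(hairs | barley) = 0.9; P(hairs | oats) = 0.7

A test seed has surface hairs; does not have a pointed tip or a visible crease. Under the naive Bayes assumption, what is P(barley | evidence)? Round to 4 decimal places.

0.0171

wheat: 0.1 × (1−0.9) × (1−0.55) × 0.35 = 0.001575
barley: 0.45 × (1−0.95) × (1−0.95) × 0.9 = 0.0010125
oats: 0.45 × (1−0.8) × (1−0.1) × 0.7 = 0.0567
P(barley | x) = 0.0010125 / 0.0592875 ≈ 0.0171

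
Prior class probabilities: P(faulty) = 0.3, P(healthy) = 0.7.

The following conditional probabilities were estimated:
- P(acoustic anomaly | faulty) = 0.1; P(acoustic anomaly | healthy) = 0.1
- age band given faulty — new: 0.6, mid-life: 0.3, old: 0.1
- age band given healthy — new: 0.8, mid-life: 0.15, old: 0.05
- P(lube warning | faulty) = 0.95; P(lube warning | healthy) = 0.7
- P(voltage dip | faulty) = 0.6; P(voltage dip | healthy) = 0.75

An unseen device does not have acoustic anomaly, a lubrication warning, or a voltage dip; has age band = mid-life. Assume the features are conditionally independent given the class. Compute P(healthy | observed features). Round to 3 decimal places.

0.814

faulty: 0.3 × (1−0.1) × 0.3 × (1−0.95) × (1−0.6) = 0.00162
healthy: 0.7 × (1−0.1) × 0.15 × (1−0.7) × (1−0.75) = 0.0070875
P(healthy | x) = 0.0070875 / 0.0087075 ≈ 0.814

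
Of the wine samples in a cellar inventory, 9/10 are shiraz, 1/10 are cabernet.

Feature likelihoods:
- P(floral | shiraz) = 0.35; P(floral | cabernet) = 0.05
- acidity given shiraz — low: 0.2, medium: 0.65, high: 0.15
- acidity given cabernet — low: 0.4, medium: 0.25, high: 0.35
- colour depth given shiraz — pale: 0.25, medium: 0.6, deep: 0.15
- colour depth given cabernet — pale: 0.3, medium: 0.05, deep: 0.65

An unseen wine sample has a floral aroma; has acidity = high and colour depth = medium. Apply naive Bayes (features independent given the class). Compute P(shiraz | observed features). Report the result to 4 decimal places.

shiraz: 0.9 × 0.35 × 0.15 × 0.6 = 0.02835
cabernet: 0.1 × 0.05 × 0.35 × 0.05 = 0.0000875
P(shiraz | x) = 0.02835 / 0.0284375 ≈ 0.9969

0.9969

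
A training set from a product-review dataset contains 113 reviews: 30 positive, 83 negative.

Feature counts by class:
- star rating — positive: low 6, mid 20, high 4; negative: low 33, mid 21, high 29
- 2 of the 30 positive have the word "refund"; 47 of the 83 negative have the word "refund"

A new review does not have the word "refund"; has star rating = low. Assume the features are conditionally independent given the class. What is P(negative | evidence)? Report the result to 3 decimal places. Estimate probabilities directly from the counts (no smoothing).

positive: (30/113) × (6/30) × (28/30) ≈ 0.0495575
negative: (83/113) × (33/83) × (36/83) ≈ 0.126666
P(negative | x) = 0.126666 / 0.1762235 ≈ 0.719

0.719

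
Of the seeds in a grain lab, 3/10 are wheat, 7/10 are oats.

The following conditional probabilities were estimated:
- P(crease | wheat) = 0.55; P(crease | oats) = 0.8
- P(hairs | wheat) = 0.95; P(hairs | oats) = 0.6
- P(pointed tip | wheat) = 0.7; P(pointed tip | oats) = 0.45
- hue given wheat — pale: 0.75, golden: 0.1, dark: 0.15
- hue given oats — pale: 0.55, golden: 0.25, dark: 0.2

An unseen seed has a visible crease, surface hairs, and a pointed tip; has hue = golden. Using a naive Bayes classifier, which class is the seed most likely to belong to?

wheat: 0.3 × 0.55 × 0.95 × 0.7 × 0.1 = 0.0109725
oats: 0.7 × 0.8 × 0.6 × 0.45 × 0.25 = 0.0378
Highest score → oats.

oats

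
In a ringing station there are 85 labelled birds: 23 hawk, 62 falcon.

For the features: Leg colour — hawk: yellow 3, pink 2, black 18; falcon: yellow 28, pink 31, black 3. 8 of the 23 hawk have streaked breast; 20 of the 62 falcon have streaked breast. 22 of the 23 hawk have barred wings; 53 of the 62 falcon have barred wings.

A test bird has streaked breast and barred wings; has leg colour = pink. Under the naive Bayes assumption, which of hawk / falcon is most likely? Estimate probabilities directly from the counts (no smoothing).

hawk: (23/85) × (2/23) × (8/23) × (22/23) ≈ 0.00782831
falcon: (62/85) × (31/62) × (20/62) × (53/62) ≈ 0.100569
Highest score → falcon.

falcon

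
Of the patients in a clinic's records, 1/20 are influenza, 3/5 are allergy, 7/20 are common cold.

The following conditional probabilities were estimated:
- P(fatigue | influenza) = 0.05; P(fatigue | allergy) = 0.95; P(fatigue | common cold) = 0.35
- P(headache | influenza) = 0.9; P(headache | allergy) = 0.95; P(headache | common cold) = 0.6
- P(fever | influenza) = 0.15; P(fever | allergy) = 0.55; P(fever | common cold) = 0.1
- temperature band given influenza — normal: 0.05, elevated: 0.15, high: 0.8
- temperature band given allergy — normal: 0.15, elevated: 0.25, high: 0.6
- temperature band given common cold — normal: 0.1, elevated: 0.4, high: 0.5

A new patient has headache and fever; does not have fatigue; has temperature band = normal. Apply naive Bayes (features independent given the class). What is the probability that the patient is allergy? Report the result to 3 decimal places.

0.582

influenza: 0.05 × (1−0.05) × 0.9 × 0.15 × 0.05 = 0.000320625
allergy: 0.6 × (1−0.95) × 0.95 × 0.55 × 0.15 = 0.00235125
common cold: 0.35 × (1−0.35) × 0.6 × 0.1 × 0.1 = 0.001365
P(allergy | x) = 0.00235125 / 0.004036875 ≈ 0.582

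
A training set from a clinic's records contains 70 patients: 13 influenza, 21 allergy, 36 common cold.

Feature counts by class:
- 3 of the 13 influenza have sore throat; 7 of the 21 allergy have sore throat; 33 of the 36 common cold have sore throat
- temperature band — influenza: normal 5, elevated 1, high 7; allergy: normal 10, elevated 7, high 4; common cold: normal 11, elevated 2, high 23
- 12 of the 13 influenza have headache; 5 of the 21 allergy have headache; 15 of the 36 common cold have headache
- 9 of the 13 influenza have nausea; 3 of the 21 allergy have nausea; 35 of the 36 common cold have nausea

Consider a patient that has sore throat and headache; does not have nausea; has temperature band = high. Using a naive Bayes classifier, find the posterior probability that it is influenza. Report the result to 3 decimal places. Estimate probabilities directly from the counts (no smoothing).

influenza: (13/70) × (3/13) × (7/13) × (12/13) × (4/13) ≈ 0.00655439
allergy: (21/70) × (7/21) × (4/21) × (5/21) × (18/21) ≈ 0.00388727
common cold: (36/70) × (33/36) × (23/36) × (15/36) × (1/36) ≈ 0.003486
P(influenza | x) = 0.00655439 / 0.01392766 ≈ 0.471

0.471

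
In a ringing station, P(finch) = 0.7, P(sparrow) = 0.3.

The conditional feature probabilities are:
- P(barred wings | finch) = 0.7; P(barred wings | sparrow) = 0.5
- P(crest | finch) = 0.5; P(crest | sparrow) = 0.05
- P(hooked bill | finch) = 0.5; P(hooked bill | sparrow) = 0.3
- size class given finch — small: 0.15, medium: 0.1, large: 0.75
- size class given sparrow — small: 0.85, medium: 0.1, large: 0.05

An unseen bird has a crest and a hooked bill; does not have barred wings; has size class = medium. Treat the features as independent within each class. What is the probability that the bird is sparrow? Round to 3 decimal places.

finch: 0.7 × (1−0.7) × 0.5 × 0.5 × 0.1 = 0.00525
sparrow: 0.3 × (1−0.5) × 0.05 × 0.3 × 0.1 = 0.000225
P(sparrow | x) = 0.000225 / 0.005475 ≈ 0.041

0.041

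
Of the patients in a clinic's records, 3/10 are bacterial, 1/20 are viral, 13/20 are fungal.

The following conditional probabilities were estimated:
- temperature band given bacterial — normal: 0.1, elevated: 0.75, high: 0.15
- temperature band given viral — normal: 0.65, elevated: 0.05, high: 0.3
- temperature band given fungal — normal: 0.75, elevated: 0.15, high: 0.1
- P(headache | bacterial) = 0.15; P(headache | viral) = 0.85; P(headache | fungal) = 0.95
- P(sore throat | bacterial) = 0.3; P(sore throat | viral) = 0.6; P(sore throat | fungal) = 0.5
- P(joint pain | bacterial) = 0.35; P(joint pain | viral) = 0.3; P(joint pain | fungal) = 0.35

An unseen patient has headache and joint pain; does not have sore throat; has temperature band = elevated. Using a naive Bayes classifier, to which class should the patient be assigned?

fungal

bacterial: 0.3 × 0.75 × 0.15 × (1−0.3) × 0.35 = 0.00826875
viral: 0.05 × 0.05 × 0.85 × (1−0.6) × 0.3 = 0.000255
fungal: 0.65 × 0.15 × 0.95 × (1−0.5) × 0.35 = 0.016209375
Highest score → fungal.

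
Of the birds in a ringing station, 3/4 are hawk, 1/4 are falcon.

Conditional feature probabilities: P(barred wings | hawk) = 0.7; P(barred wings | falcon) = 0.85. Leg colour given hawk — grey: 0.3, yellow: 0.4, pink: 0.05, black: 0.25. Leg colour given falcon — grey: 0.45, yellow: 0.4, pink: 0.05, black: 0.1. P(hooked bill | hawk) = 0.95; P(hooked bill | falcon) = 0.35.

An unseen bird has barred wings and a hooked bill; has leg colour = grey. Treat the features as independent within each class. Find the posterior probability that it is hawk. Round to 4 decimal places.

0.8172

hawk: 0.75 × 0.7 × 0.3 × 0.95 = 0.149625
falcon: 0.25 × 0.85 × 0.45 × 0.35 = 0.03346875
P(hawk | x) = 0.149625 / 0.18309375 ≈ 0.8172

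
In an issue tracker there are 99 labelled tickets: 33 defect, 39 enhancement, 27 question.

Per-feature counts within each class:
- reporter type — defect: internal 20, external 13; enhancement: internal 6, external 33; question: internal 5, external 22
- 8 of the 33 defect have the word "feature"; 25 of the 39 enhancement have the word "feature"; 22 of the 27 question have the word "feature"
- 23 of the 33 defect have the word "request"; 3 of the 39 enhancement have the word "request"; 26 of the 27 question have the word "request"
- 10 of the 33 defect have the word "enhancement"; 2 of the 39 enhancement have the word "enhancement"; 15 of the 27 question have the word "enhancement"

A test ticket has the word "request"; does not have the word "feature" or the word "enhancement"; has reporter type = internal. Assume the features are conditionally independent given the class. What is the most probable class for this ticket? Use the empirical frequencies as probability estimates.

defect

defect: (33/99) × (20/33) × (25/33) × (23/33) × (23/33) ≈ 0.0743445
enhancement: (39/99) × (6/39) × (14/39) × (3/39) × (37/39) ≈ 0.00158772
question: (27/99) × (5/27) × (5/27) × (26/27) × (12/27) ≈ 0.00400284
Highest score → defect.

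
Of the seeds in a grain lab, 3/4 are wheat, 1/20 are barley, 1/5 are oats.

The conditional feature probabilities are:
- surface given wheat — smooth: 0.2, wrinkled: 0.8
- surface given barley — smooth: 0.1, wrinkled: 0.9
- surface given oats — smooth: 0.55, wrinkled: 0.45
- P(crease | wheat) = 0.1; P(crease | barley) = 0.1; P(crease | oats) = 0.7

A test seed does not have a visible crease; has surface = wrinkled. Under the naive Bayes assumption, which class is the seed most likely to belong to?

wheat

wheat: 0.75 × 0.8 × (1−0.1) = 0.54
barley: 0.05 × 0.9 × (1−0.1) = 0.0405
oats: 0.2 × 0.45 × (1−0.7) = 0.027
Highest score → wheat.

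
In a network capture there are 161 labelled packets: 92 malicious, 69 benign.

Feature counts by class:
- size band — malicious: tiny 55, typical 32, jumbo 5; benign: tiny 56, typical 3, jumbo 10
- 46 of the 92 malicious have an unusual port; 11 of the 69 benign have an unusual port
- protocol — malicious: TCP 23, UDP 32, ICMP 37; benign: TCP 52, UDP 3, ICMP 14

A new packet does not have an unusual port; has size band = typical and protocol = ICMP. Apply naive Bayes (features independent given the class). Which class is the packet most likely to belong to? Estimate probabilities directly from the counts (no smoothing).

malicious: (92/161) × (32/92) × (46/92) × (37/92) ≈ 0.0399676
benign: (69/161) × (3/69) × (58/69) × (14/69) ≈ 0.003178
Highest score → malicious.

malicious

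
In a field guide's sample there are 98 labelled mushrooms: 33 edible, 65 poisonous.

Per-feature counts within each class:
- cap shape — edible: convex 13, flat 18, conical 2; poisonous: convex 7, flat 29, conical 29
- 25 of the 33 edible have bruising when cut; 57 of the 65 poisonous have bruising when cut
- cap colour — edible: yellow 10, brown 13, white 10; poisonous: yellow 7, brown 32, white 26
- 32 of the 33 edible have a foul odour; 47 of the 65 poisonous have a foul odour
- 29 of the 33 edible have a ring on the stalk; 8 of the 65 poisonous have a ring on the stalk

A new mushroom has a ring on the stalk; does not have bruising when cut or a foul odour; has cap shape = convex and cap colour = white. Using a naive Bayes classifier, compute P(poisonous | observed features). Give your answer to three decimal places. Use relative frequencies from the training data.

edible: (33/98) × (13/33) × (8/33) × (10/33) × (1/33) × (29/33) ≈ 0.000259507
poisonous: (65/98) × (7/65) × (8/65) × (26/65) × (18/65) × (8/65) ≈ 0.000119852
P(poisonous | x) = 0.000119852 / 0.000379359 ≈ 0.316

0.316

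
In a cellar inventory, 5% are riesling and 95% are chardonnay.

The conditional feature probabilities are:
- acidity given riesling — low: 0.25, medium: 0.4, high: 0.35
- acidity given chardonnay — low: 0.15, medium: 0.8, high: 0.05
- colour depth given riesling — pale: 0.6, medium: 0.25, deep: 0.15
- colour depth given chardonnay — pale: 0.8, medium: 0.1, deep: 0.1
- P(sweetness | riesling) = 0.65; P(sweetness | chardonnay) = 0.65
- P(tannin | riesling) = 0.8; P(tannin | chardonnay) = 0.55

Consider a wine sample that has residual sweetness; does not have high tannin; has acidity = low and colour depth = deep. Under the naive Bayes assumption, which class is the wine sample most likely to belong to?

riesling: 0.05 × 0.25 × 0.15 × 0.65 × (1−0.8) = 0.00024375
chardonnay: 0.95 × 0.15 × 0.1 × 0.65 × (1−0.55) = 0.004168125
Highest score → chardonnay.

chardonnay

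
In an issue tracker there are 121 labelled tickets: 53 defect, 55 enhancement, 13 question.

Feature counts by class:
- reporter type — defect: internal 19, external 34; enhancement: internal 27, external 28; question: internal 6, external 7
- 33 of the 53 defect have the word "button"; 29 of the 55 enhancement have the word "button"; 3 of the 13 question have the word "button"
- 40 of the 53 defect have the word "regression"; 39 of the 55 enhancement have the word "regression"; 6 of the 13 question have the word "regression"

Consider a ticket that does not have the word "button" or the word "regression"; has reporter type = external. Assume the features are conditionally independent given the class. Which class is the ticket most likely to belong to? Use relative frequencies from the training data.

enhancement

defect: (53/121) × (34/53) × (20/53) × (13/53) ≈ 0.0260085
enhancement: (55/121) × (28/55) × (26/55) × (16/55) ≈ 0.031823
question: (13/121) × (7/13) × (10/13) × (7/13) ≈ 0.0239621
Highest score → enhancement.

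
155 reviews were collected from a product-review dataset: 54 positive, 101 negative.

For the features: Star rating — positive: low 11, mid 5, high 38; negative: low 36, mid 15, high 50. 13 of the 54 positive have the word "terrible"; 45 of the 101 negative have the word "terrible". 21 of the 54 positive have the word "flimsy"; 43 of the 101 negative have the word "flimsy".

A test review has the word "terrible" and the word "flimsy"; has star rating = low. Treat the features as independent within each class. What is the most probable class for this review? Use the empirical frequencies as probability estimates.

negative

positive: (54/155) × (11/54) × (13/54) × (21/54) ≈ 0.0066441
negative: (101/155) × (36/101) × (45/101) × (43/101) ≈ 0.0440564
Highest score → negative.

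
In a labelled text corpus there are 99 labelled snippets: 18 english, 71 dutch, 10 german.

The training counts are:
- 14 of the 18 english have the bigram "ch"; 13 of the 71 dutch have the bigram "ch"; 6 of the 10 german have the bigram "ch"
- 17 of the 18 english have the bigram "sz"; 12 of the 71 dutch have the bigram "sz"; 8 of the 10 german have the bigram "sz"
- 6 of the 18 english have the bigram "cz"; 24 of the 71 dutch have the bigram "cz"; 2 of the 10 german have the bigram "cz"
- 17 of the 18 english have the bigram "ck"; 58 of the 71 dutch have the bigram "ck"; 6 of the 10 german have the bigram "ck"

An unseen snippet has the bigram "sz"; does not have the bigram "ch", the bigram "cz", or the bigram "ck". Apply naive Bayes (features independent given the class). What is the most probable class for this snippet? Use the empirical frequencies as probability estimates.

dutch

english: (18/99) × (4/18) × (17/18) × (12/18) × (1/18) ≈ 0.00141331
dutch: (71/99) × (58/71) × (12/71) × (47/71) × (13/71) ≈ 0.0120016
german: (10/99) × (4/10) × (8/10) × (8/10) × (4/10) ≈ 0.0103434
Highest score → dutch.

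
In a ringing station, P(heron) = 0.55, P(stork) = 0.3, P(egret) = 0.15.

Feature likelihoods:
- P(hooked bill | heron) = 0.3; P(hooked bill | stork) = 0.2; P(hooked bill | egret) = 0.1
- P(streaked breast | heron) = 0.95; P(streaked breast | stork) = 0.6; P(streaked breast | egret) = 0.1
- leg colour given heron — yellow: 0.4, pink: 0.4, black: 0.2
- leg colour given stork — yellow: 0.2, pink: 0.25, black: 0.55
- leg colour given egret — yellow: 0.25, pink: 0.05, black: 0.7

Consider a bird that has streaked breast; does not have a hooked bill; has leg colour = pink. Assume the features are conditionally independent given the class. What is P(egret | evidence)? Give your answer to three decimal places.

0.004

heron: 0.55 × (1−0.3) × 0.95 × 0.4 = 0.1463
stork: 0.3 × (1−0.2) × 0.6 × 0.25 = 0.036
egret: 0.15 × (1−0.1) × 0.1 × 0.05 = 0.000675
P(egret | x) = 0.000675 / 0.182975 ≈ 0.004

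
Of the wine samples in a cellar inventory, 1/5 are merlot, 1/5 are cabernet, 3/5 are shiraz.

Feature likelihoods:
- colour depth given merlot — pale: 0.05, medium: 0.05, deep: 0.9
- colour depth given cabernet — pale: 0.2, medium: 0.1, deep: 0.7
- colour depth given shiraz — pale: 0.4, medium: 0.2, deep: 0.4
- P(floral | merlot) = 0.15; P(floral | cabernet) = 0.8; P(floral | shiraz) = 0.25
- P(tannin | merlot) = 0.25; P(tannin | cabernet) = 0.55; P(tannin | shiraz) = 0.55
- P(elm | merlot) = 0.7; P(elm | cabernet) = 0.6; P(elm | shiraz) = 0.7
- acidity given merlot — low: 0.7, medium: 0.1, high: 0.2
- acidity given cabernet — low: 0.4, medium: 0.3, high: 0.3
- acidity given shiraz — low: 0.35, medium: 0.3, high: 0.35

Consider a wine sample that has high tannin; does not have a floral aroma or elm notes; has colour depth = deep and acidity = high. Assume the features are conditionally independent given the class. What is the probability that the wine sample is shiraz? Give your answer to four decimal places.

merlot: 0.2 × 0.9 × (1−0.15) × 0.25 × (1−0.7) × 0.2 = 0.002295
cabernet: 0.2 × 0.7 × (1−0.8) × 0.55 × (1−0.6) × 0.3 = 0.001848
shiraz: 0.6 × 0.4 × (1−0.25) × 0.55 × (1−0.7) × 0.35 = 0.010395
P(shiraz | x) = 0.010395 / 0.014538 ≈ 0.7150

0.7150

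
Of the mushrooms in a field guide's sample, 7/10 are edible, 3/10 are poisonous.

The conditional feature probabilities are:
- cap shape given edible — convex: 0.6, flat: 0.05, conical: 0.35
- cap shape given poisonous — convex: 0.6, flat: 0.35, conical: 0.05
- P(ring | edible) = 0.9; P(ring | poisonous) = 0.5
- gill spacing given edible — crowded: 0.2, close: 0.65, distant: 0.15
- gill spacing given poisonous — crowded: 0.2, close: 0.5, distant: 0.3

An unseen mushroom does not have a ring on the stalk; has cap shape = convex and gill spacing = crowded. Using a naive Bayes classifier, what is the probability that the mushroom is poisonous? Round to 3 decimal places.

edible: 0.7 × 0.6 × (1−0.9) × 0.2 = 0.0084
poisonous: 0.3 × 0.6 × (1−0.5) × 0.2 = 0.018
P(poisonous | x) = 0.018 / 0.0264 ≈ 0.682

0.682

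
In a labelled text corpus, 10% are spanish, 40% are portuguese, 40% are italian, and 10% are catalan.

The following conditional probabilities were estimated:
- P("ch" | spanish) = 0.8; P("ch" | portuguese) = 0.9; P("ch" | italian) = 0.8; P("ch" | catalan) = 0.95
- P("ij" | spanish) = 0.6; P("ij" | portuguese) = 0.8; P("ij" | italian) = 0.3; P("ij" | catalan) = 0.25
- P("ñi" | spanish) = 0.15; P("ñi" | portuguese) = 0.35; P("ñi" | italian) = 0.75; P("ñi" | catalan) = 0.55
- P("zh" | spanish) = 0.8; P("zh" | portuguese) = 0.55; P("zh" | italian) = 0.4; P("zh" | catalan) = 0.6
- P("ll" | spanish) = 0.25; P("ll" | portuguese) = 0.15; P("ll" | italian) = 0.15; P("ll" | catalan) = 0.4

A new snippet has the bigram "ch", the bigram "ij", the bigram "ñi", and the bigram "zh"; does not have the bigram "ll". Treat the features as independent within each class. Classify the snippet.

portuguese

spanish: 0.1 × 0.8 × 0.6 × 0.15 × 0.8 × (1−0.25) = 0.00432
portuguese: 0.4 × 0.9 × 0.8 × 0.35 × 0.55 × (1−0.15) = 0.047124
italian: 0.4 × 0.8 × 0.3 × 0.75 × 0.4 × (1−0.15) = 0.02448
catalan: 0.1 × 0.95 × 0.25 × 0.55 × 0.6 × (1−0.4) = 0.0047025
Highest score → portuguese.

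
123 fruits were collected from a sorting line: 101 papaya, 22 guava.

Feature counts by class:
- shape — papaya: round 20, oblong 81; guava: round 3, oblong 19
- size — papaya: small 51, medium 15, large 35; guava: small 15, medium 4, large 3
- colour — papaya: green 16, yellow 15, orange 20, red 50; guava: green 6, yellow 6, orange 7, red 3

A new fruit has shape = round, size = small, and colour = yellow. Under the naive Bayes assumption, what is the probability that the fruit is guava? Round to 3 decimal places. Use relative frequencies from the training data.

papaya: (101/123) × (20/101) × (51/101) × (15/101) ≈ 0.0121939
guava: (22/123) × (3/22) × (15/22) × (6/22) ≈ 0.00453538
P(guava | x) = 0.00453538 / 0.01672928 ≈ 0.271

0.271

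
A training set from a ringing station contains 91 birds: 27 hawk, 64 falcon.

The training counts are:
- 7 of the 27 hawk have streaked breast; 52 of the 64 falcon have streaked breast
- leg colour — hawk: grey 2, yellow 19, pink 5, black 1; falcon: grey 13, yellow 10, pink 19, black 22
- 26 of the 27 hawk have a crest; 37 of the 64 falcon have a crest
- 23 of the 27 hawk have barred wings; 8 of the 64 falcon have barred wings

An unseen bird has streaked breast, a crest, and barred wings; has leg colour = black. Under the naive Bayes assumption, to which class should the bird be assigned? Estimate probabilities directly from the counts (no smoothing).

hawk: (27/91) × (7/27) × (1/27) × (26/27) × (23/27) ≈ 0.00233704
falcon: (64/91) × (52/64) × (22/64) × (37/64) × (8/64) ≈ 0.014195
Highest score → falcon.

falcon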